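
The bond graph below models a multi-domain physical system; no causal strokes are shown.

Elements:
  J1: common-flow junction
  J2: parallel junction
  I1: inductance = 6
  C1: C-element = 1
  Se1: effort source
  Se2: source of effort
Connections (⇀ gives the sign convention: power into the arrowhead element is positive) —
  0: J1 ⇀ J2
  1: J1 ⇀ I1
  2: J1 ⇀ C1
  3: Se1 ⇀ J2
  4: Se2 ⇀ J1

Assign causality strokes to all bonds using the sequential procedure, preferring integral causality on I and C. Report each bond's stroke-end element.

b0 stroke→J1
b1 stroke→I1
b2 stroke→J1
b3 stroke→J2
b4 stroke→J1

bond 3 |J2  (Se1: effort source, stroke at far end)
bond 4 |J1  (Se2: effort source, stroke at far end)
bond 0 |J1  (J2 effort already set via bond 3)
bond 1 |I1  (prefer integral on I1)
bond 2 |J1  (J1 flow already set via bond 1)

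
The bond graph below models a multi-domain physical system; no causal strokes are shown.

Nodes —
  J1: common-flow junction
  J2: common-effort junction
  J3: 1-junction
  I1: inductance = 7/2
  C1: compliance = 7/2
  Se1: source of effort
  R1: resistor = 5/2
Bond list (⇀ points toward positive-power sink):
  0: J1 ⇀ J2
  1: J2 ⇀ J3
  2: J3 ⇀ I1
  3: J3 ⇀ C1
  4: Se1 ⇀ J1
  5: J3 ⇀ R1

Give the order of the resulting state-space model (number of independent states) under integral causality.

b4 →J1  (Se1 fixes effort; stroke away)
b0 →J2  (closing 1-jn rule on J1)
b1 →J3  (0-jn J2 has e-setter on 0)
b2 →I1  (I1 outputs flow p/I1)
b3 →J3  (J3: bond 2 brought flow, rest push out)
b5 →J3  (common-f at J3 fixed by 2)

2  (C1, I1 all integral)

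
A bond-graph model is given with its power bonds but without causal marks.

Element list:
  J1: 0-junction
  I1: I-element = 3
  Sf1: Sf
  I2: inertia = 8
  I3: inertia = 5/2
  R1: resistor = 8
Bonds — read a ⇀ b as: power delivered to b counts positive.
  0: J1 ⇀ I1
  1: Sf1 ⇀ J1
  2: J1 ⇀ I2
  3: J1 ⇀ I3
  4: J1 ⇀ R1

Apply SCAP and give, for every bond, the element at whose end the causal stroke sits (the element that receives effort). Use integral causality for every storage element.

bond 1 stroke at Sf1  (Sf1: flow source, stroke at near end)
bond 0 stroke at I1  (I1 integral (f out))
bond 2 stroke at I2  (I2 outputs flow p/I2)
bond 3 stroke at I3  (I3 outputs flow p/I3)
bond 4 stroke at J1  (closing 0-jn rule on J1)

b0 stroke→I1
b1 stroke→Sf1
b2 stroke→I2
b3 stroke→I3
b4 stroke→J1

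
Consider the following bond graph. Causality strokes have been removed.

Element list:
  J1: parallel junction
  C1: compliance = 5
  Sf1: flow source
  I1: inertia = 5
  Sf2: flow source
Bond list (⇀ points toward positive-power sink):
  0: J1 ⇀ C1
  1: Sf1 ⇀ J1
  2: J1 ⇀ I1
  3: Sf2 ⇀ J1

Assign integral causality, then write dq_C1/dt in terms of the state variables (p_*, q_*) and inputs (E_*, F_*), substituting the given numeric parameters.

bond 1 stroke at Sf1  (source Sf1 imposes f)
bond 3 stroke at Sf2  (Sf2 (Sf) sets flow on bond)
bond 0 stroke at J1  (prefer integral on C1)
bond 2 stroke at I1  (0-jn J1 has e-setter on 0)

dq_C1/dt = F_Sf1 + F_Sf2 - p_I1/5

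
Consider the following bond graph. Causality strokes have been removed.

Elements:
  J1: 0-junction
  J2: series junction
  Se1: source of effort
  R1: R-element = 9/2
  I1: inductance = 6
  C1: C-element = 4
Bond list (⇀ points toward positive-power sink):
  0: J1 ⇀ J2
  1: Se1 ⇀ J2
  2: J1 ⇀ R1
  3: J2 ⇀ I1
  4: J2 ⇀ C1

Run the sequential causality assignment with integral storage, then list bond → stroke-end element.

b1 stroke→J2  (Se1 (Se) sets effort on bond)
b3 stroke→I1  (I1 integral (f out))
b0 stroke→J2  (J2 flow already set via bond 3)
b4 stroke→J2  (1-jn J2 has f-setter on 3)
b2 stroke→J1  (only one effort-in slot at J1)

β0 stroke→J2
β1 stroke→J2
β2 stroke→J1
β3 stroke→I1
β4 stroke→J2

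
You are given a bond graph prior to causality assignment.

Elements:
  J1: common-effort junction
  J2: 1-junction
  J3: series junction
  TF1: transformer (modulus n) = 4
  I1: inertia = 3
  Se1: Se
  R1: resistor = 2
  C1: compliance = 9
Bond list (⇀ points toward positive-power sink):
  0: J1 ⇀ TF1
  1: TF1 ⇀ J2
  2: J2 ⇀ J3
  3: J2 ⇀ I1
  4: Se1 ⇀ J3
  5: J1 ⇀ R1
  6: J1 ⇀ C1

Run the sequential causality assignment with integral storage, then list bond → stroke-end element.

β0 |TF1
β1 |J2
β2 |J2
β3 |I1
β4 |J3
β5 |R1
β6 |J1

b4 stroke at J3  (Se1 (Se) sets effort on bond)
b2 stroke at J2  (J3: last free bond brings flow in)
b3 stroke at I1  (I1 outputs flow p/I1)
b1 stroke at J2  (J2: bond 3 brought flow, rest push out)
b0 stroke at TF1  (TF1 one-in-one-out from 1)
b6 stroke at J1  (prefer integral on C1)
b5 stroke at R1  (J1: bond 6 brought effort, rest push out)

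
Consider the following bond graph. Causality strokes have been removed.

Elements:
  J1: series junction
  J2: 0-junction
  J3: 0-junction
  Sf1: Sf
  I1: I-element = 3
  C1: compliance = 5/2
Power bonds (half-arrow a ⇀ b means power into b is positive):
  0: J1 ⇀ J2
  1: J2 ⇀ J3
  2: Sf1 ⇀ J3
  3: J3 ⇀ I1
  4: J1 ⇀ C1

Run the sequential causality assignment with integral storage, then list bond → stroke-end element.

bond 2 stroke→Sf1  (Sf1 (Sf) sets flow on bond)
bond 3 stroke→I1  (I1 outputs flow p/I1)
bond 1 stroke→J3  (closing 0-jn rule on J3)
bond 0 stroke→J2  (J2: last free bond brings effort in)
bond 4 stroke→J1  (1-jn J1 has f-setter on 0)

#0 stroke→J2
#1 stroke→J3
#2 stroke→Sf1
#3 stroke→I1
#4 stroke→J1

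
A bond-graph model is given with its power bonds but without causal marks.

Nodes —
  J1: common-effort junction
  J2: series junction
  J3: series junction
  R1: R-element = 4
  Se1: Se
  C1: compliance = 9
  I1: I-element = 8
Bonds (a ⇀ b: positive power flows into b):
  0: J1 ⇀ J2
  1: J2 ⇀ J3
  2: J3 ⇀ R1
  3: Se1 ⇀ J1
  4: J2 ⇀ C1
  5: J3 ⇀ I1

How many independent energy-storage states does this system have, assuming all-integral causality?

2  (C1, I1 all integral)

#3 stroke at J1  (Se1 fixes effort; stroke away)
#0 stroke at J2  (J1 effort already set via bond 3)
#4 stroke at J2  (C1 outputs effort q/C1)
#1 stroke at J3  (J2 needs exactly one f-in)
#5 stroke at I1  (I1 integral (f out))
#2 stroke at J3  (J3 flow already set via bond 5)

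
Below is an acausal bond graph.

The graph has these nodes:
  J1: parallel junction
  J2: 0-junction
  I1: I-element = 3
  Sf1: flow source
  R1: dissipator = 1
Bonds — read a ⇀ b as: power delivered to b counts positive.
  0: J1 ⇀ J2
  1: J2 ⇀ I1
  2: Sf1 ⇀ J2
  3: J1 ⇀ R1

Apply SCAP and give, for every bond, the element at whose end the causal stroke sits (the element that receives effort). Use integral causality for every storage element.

β0 stroke at J2
β1 stroke at I1
β2 stroke at Sf1
β3 stroke at J1

b2 stroke at Sf1  (source Sf1 imposes f)
b1 stroke at I1  (prefer integral on I1)
b0 stroke at J2  (closing 0-jn rule on J2)
b3 stroke at J1  (closing 0-jn rule on J1)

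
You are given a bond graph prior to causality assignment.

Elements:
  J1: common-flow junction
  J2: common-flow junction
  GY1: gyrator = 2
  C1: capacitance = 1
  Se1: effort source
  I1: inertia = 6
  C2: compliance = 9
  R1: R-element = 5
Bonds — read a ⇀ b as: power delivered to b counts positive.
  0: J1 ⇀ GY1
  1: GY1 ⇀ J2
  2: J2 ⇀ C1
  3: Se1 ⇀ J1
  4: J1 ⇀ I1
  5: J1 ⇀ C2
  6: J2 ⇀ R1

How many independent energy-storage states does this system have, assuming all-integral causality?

bond 3 stroke→J1  (source Se1 imposes e)
bond 2 stroke→J2  (prefer integral on C1)
bond 4 stroke→I1  (I1 integral (f out))
bond 0 stroke→J1  (common-f at J1 fixed by 4)
bond 5 stroke→J1  (J1: bond 4 brought flow, rest push out)
bond 1 stroke→J2  (through GY1, causality inverts; strokes same side of GY1)
bond 6 stroke→R1  (J2: last free bond brings flow in)

3  (C1, C2, I1 all integral)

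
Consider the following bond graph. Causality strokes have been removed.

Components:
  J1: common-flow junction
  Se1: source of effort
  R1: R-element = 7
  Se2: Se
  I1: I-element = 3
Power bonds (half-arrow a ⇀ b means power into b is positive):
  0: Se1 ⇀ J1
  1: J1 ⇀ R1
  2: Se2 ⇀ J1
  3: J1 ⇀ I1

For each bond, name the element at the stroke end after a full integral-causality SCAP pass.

#0 |J1
#1 |J1
#2 |J1
#3 |I1

b0 stroke at J1  (Se1 fixes effort; stroke away)
b2 stroke at J1  (Se2: effort source, stroke at far end)
b3 stroke at I1  (I1 outputs flow p/I1)
b1 stroke at J1  (common-f at J1 fixed by 3)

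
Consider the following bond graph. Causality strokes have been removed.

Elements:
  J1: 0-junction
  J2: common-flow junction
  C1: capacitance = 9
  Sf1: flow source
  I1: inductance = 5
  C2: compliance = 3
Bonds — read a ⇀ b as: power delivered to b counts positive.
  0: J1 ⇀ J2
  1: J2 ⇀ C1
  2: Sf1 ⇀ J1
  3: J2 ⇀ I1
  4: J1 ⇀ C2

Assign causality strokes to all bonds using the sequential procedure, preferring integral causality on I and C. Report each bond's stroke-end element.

b0 stroke at J2
b1 stroke at J2
b2 stroke at Sf1
b3 stroke at I1
b4 stroke at J1

b2 stroke→Sf1  (Sf1 (Sf) sets flow on bond)
b1 stroke→J2  (C1: C, integral causality)
b3 stroke→I1  (prefer integral on I1)
b0 stroke→J2  (J2 flow already set via bond 3)
b4 stroke→J1  (J1: last free bond brings effort in)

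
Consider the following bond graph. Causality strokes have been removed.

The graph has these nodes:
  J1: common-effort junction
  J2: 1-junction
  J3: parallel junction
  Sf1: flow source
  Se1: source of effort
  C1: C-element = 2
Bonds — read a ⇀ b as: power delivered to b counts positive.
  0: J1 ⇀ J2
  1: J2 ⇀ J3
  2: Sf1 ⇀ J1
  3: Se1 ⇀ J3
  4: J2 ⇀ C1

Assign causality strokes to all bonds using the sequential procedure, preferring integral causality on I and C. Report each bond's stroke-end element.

β0 stroke at J1
β1 stroke at J2
β2 stroke at Sf1
β3 stroke at J3
β4 stroke at J2

#2 |Sf1  (Sf1 (Sf) sets flow on bond)
#3 |J3  (Se1 fixes effort; stroke away)
#0 |J1  (J1 needs exactly one e-in)
#1 |J2  (1-jn J2 has f-setter on 0)
#4 |J2  (1-jn J2 has f-setter on 0)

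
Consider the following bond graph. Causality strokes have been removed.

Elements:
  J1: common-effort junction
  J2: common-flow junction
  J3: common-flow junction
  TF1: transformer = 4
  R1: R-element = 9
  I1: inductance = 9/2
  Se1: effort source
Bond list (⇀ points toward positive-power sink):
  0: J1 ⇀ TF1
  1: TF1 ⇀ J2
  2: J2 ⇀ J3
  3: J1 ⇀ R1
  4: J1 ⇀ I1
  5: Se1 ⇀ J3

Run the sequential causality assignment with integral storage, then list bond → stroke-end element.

β0 |J1
β1 |TF1
β2 |J2
β3 |R1
β4 |I1
β5 |J3

β5 stroke→J3  (source Se1 imposes e)
β2 stroke→J2  (J3: last free bond brings flow in)
β1 stroke→TF1  (closing 1-jn rule on J2)
β0 stroke→J1  (through TF1, causality passes straight; one stroke at TF1)
β3 stroke→R1  (0-jn J1 has e-setter on 0)
β4 stroke→I1  (0-jn J1 has e-setter on 0)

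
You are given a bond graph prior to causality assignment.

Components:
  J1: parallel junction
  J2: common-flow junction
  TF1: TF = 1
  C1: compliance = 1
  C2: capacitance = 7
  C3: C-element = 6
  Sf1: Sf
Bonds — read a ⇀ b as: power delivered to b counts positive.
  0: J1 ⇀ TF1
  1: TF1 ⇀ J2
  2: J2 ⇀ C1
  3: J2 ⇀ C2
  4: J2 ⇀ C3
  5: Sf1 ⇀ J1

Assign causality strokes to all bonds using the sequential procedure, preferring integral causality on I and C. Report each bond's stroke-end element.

#0 stroke→J1
#1 stroke→TF1
#2 stroke→J2
#3 stroke→J2
#4 stroke→J2
#5 stroke→Sf1

b5 |Sf1  (Sf1 fixes flow; stroke at Sf1)
b0 |J1  (closing 0-jn rule on J1)
b1 |TF1  (TF1: transformer flips bond 0)
b2 |J2  (J2: bond 1 brought flow, rest push out)
b3 |J2  (J2: bond 1 brought flow, rest push out)
b4 |J2  (J2: bond 1 brought flow, rest push out)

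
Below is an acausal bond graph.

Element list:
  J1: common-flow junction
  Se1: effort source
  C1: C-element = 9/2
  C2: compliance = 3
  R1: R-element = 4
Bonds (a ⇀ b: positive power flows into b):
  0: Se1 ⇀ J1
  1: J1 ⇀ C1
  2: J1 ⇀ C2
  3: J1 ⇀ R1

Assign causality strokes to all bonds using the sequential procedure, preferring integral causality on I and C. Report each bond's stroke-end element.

#0 stroke at J1  (source Se1 imposes e)
#1 stroke at J1  (prefer integral on C1)
#2 stroke at J1  (C2 outputs effort q/C2)
#3 stroke at R1  (J1 needs exactly one f-in)

bond 0 stroke at J1
bond 1 stroke at J1
bond 2 stroke at J1
bond 3 stroke at R1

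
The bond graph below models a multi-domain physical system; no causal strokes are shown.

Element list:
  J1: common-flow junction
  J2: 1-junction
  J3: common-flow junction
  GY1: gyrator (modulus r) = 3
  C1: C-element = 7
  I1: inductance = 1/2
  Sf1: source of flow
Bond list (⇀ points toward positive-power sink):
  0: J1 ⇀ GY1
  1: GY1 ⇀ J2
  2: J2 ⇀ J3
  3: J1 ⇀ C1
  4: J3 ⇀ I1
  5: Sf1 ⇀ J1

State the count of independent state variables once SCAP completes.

2  (C1, I1 all integral)

b5 →Sf1  (Sf1 (Sf) sets flow on bond)
b0 →J1  (J1: bond 5 brought flow, rest push out)
b3 →J1  (J1 flow already set via bond 5)
b1 →J2  (GY1 both-in/both-out from 0)
b2 →J3  (only one flow-in slot at J2)
b4 →I1  (closing 1-jn rule on J3)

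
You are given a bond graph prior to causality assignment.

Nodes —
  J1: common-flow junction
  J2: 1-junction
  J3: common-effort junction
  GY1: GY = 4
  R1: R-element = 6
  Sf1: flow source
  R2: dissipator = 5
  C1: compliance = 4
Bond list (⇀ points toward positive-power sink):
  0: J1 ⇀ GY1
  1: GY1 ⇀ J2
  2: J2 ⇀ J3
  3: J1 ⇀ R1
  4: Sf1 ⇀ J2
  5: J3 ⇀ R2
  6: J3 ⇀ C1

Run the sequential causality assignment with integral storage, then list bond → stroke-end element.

β4 stroke at Sf1  (source Sf1 imposes f)
β1 stroke at J2  (common-f at J2 fixed by 4)
β2 stroke at J2  (J2: bond 4 brought flow, rest push out)
β0 stroke at J1  (GY1: gyrator matches bond 1)
β3 stroke at R1  (J1: last free bond brings flow in)
β6 stroke at J3  (C1 outputs effort q/C1)
β5 stroke at R2  (J3 effort already set via bond 6)

b0 |J1
b1 |J2
b2 |J2
b3 |R1
b4 |Sf1
b5 |R2
b6 |J3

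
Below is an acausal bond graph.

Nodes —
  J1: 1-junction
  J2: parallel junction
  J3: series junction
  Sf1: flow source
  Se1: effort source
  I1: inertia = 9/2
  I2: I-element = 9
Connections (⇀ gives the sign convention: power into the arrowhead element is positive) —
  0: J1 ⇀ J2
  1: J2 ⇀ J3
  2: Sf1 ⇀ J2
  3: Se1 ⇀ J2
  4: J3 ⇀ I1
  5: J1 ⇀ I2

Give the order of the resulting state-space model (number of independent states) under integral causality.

#2 stroke→Sf1  (Sf1 fixes flow; stroke at Sf1)
#3 stroke→J2  (Se1 fixes effort; stroke away)
#0 stroke→J1  (J2 effort already set via bond 3)
#1 stroke→J3  (0-jn J2 has e-setter on 3)
#4 stroke→I1  (J3 needs exactly one f-in)
#5 stroke→I2  (closing 1-jn rule on J1)

2  (I1, I2 all integral)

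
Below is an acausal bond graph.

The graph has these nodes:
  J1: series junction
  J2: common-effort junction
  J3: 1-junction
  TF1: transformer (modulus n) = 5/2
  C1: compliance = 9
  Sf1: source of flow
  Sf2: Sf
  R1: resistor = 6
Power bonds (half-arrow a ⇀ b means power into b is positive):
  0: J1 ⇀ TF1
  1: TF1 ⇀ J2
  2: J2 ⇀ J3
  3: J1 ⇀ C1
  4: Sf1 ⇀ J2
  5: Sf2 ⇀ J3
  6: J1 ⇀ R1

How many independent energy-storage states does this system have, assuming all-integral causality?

1  (C1 all integral)

b4 →Sf1  (Sf1 (Sf) sets flow on bond)
b5 →Sf2  (Sf2: flow source, stroke at near end)
b2 →J3  (J3 flow already set via bond 5)
b1 →J2  (J2: last free bond brings effort in)
b0 →TF1  (through TF1, causality passes straight; one stroke at TF1)
b3 →J1  (J1 flow already set via bond 0)
b6 →J1  (J1 flow already set via bond 0)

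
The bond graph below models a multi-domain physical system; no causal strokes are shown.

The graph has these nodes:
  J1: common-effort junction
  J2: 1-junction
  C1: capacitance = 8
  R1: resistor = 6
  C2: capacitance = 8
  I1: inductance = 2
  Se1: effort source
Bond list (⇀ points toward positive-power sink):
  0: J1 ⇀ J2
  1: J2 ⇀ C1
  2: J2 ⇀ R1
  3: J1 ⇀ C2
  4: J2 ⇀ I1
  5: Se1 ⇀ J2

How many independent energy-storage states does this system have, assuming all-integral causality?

3  (C1, C2, I1 all integral)

b5 stroke at J2  (Se1: effort source, stroke at far end)
b1 stroke at J2  (C1 integral (e out))
b3 stroke at J1  (prefer integral on C2)
b0 stroke at J2  (J1 effort already set via bond 3)
b4 stroke at I1  (prefer integral on I1)
b2 stroke at J2  (J2 flow already set via bond 4)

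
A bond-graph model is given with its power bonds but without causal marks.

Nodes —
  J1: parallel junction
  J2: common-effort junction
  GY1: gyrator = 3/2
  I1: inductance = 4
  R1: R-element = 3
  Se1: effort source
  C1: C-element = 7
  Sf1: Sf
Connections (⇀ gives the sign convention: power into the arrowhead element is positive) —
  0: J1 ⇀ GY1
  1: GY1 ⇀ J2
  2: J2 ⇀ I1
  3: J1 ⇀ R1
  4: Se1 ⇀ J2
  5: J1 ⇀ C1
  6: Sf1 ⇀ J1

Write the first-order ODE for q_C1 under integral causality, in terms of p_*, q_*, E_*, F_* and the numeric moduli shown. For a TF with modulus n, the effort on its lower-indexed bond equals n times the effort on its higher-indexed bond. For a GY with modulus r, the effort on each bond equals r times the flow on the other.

dq_C1/dt = -2*E_Se1/3 + F_Sf1 - q_C1/21

β4 stroke→J2  (source Se1 imposes e)
β6 stroke→Sf1  (Sf1: flow source, stroke at near end)
β1 stroke→GY1  (J2: bond 4 brought effort, rest push out)
β2 stroke→I1  (common-e at J2 fixed by 4)
β0 stroke→GY1  (GY GY1: same side as bond 1)
β5 stroke→J1  (C1: C, integral causality)
β3 stroke→R1  (J1: bond 5 brought effort, rest push out)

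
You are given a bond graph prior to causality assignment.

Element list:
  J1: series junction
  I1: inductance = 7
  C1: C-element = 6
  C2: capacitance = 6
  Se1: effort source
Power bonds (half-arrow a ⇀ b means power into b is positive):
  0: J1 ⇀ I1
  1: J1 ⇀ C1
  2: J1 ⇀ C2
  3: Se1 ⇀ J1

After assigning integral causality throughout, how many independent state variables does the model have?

#3 stroke→J1  (Se1: effort source, stroke at far end)
#0 stroke→I1  (I1: I, integral causality)
#1 stroke→J1  (J1 flow already set via bond 0)
#2 stroke→J1  (1-jn J1 has f-setter on 0)

3  (C1, C2, I1 all integral)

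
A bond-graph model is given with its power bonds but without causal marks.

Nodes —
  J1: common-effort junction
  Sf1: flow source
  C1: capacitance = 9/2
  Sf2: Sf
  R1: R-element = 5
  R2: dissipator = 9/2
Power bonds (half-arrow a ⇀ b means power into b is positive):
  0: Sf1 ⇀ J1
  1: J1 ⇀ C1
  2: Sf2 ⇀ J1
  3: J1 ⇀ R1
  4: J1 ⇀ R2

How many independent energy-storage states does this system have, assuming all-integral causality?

β0 stroke→Sf1  (source Sf1 imposes f)
β2 stroke→Sf2  (source Sf2 imposes f)
β1 stroke→J1  (C1 integral (e out))
β3 stroke→R1  (J1 effort already set via bond 1)
β4 stroke→R2  (J1 effort already set via bond 1)

1  (C1 all integral)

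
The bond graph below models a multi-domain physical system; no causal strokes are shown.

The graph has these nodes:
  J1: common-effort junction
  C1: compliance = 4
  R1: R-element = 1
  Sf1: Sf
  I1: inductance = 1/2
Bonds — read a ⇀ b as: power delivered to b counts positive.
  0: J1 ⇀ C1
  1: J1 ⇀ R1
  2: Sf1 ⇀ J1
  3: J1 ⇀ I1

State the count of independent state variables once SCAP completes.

β2 →Sf1  (Sf1: flow source, stroke at near end)
β0 →J1  (C1 integral (e out))
β1 →R1  (0-jn J1 has e-setter on 0)
β3 →I1  (common-e at J1 fixed by 0)

2  (C1, I1 all integral)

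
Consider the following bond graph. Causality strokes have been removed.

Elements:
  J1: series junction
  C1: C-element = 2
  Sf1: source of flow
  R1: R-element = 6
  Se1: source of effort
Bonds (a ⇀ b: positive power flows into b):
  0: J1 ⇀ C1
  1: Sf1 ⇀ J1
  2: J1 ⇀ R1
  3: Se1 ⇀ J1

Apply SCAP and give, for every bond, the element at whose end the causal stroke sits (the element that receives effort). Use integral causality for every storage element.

β1 →Sf1  (Sf1: flow source, stroke at near end)
β3 →J1  (Se1 (Se) sets effort on bond)
β0 →J1  (J1: bond 1 brought flow, rest push out)
β2 →J1  (J1: bond 1 brought flow, rest push out)

β0 stroke→J1
β1 stroke→Sf1
β2 stroke→J1
β3 stroke→J1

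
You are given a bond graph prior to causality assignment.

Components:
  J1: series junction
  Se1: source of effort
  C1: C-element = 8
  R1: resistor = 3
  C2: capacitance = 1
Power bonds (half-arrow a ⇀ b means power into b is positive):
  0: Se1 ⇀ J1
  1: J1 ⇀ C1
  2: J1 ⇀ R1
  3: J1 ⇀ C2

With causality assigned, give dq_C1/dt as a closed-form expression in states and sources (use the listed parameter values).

dq_C1/dt = E_Se1/3 - q_C1/24 - q_C2/3

bond 0 →J1  (source Se1 imposes e)
bond 1 →J1  (prefer integral on C1)
bond 3 →J1  (C2 outputs effort q/C2)
bond 2 →R1  (J1: last free bond brings flow in)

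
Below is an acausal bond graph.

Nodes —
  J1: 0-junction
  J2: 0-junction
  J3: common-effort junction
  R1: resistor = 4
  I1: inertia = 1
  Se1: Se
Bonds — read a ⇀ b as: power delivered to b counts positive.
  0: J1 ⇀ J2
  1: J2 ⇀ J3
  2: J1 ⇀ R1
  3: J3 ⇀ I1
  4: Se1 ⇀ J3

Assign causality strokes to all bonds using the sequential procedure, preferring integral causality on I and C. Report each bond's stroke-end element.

β4 |J3  (Se1: effort source, stroke at far end)
β1 |J2  (J3: bond 4 brought effort, rest push out)
β3 |I1  (J3 effort already set via bond 4)
β0 |J1  (0-jn J2 has e-setter on 1)
β2 |R1  (common-e at J1 fixed by 0)

#0 stroke→J1
#1 stroke→J2
#2 stroke→R1
#3 stroke→I1
#4 stroke→J3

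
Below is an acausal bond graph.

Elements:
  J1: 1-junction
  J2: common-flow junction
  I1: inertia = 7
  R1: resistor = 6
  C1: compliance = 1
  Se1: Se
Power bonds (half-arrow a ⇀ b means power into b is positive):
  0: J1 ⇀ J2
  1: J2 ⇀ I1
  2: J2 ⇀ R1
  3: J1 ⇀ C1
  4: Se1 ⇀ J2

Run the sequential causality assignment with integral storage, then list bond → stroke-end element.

bond 0 stroke→J2
bond 1 stroke→I1
bond 2 stroke→J2
bond 3 stroke→J1
bond 4 stroke→J2

bond 4 stroke at J2  (source Se1 imposes e)
bond 1 stroke at I1  (I1 integral (f out))
bond 0 stroke at J2  (common-f at J2 fixed by 1)
bond 2 stroke at J2  (J2: bond 1 brought flow, rest push out)
bond 3 stroke at J1  (J1: bond 0 brought flow, rest push out)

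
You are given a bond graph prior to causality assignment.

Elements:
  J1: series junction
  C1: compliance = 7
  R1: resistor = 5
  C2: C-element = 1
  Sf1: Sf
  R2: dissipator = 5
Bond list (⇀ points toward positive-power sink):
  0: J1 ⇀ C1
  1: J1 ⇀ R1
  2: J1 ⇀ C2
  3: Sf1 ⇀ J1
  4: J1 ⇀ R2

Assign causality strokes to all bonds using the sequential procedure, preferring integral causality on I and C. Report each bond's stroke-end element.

b0 →J1
b1 →J1
b2 →J1
b3 →Sf1
b4 →J1

#3 stroke at Sf1  (Sf1: flow source, stroke at near end)
#0 stroke at J1  (J1: bond 3 brought flow, rest push out)
#1 stroke at J1  (1-jn J1 has f-setter on 3)
#2 stroke at J1  (common-f at J1 fixed by 3)
#4 stroke at J1  (1-jn J1 has f-setter on 3)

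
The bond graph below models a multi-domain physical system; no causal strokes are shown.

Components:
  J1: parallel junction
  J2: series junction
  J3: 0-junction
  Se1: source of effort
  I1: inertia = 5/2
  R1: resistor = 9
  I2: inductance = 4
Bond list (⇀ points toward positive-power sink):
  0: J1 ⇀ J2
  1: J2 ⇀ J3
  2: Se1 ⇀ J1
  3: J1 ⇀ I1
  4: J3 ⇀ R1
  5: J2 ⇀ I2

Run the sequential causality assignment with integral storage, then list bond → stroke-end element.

bond 0 |J2
bond 1 |J2
bond 2 |J1
bond 3 |I1
bond 4 |J3
bond 5 |I2

b2 →J1  (Se1 (Se) sets effort on bond)
b0 →J2  (J1: bond 2 brought effort, rest push out)
b3 →I1  (J1 effort already set via bond 2)
b5 →I2  (I2 outputs flow p/I2)
b1 →J2  (J2 flow already set via bond 5)
b4 →J3  (J3: last free bond brings effort in)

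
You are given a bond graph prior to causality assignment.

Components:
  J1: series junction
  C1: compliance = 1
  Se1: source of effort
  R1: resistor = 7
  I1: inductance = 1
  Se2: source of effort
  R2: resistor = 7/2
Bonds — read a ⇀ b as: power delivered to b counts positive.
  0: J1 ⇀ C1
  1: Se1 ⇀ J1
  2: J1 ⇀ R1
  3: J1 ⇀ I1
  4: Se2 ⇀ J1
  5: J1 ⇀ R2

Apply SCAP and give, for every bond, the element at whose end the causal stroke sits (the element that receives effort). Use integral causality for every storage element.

bond 1 |J1  (Se1 (Se) sets effort on bond)
bond 4 |J1  (Se2 fixes effort; stroke away)
bond 0 |J1  (C1 integral (e out))
bond 3 |I1  (I1 integral (f out))
bond 2 |J1  (common-f at J1 fixed by 3)
bond 5 |J1  (J1 flow already set via bond 3)

b0 stroke→J1
b1 stroke→J1
b2 stroke→J1
b3 stroke→I1
b4 stroke→J1
b5 stroke→J1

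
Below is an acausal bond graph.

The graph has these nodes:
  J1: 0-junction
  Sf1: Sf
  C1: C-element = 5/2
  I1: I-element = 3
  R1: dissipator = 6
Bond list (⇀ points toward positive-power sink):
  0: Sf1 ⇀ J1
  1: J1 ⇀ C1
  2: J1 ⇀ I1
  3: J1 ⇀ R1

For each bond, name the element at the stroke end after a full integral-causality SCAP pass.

bond 0 |Sf1  (Sf1 (Sf) sets flow on bond)
bond 1 |J1  (C1: C, integral causality)
bond 2 |I1  (J1 effort already set via bond 1)
bond 3 |R1  (J1: bond 1 brought effort, rest push out)

bond 0 stroke at Sf1
bond 1 stroke at J1
bond 2 stroke at I1
bond 3 stroke at R1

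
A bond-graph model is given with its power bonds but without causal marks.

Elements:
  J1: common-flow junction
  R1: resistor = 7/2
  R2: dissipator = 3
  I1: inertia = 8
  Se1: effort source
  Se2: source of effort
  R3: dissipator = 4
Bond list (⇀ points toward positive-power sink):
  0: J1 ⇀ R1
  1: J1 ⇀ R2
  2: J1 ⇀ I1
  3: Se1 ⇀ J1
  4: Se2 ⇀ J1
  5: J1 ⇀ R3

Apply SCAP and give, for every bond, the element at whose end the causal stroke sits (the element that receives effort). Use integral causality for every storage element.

#0 stroke→J1
#1 stroke→J1
#2 stroke→I1
#3 stroke→J1
#4 stroke→J1
#5 stroke→J1

bond 3 stroke at J1  (Se1: effort source, stroke at far end)
bond 4 stroke at J1  (Se2 (Se) sets effort on bond)
bond 2 stroke at I1  (I1 integral (f out))
bond 0 stroke at J1  (common-f at J1 fixed by 2)
bond 1 stroke at J1  (J1 flow already set via bond 2)
bond 5 stroke at J1  (J1: bond 2 brought flow, rest push out)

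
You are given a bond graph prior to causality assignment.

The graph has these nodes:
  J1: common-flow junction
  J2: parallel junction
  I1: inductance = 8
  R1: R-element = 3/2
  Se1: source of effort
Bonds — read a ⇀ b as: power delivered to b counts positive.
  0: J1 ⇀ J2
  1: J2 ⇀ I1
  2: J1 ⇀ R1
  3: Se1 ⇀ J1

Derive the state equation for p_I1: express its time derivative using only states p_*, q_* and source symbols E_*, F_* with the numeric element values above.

dp_I1/dt = E_Se1 - 3*p_I1/16

β3 stroke at J1  (Se1 fixes effort; stroke away)
β1 stroke at I1  (prefer integral on I1)
β0 stroke at J2  (J2 needs exactly one e-in)
β2 stroke at J1  (common-f at J1 fixed by 0)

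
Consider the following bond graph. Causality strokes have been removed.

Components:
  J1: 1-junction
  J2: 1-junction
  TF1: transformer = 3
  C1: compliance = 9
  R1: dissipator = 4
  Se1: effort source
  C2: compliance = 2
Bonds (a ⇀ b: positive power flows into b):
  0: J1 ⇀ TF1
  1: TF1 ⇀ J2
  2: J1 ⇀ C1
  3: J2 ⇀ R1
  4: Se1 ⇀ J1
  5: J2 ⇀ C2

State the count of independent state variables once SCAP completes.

bond 4 stroke→J1  (source Se1 imposes e)
bond 2 stroke→J1  (prefer integral on C1)
bond 0 stroke→TF1  (J1: last free bond brings flow in)
bond 1 stroke→J2  (TF1: transformer flips bond 0)
bond 5 stroke→J2  (C2: C, integral causality)
bond 3 stroke→R1  (closing 1-jn rule on J2)

2  (C1, C2 all integral)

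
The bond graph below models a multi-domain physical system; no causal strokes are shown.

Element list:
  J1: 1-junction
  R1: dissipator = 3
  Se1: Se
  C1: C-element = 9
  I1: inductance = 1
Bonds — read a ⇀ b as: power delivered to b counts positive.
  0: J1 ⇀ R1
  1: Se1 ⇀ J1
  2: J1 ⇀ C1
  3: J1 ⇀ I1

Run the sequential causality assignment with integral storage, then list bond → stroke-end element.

#1 stroke at J1  (Se1 fixes effort; stroke away)
#2 stroke at J1  (C1: C, integral causality)
#3 stroke at I1  (I1 outputs flow p/I1)
#0 stroke at J1  (1-jn J1 has f-setter on 3)

b0 |J1
b1 |J1
b2 |J1
b3 |I1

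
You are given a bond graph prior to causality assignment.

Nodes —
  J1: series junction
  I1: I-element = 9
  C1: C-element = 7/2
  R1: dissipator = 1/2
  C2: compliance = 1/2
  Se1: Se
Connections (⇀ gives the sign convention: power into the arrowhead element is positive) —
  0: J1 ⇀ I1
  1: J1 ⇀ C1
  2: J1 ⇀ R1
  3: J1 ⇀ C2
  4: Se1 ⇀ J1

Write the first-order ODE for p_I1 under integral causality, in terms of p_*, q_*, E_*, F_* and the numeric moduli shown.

#4 stroke→J1  (Se1: effort source, stroke at far end)
#0 stroke→I1  (I1 integral (f out))
#1 stroke→J1  (common-f at J1 fixed by 0)
#2 stroke→J1  (J1: bond 0 brought flow, rest push out)
#3 stroke→J1  (J1: bond 0 brought flow, rest push out)

dp_I1/dt = E_Se1 - p_I1/18 - 2*q_C1/7 - 2*q_C2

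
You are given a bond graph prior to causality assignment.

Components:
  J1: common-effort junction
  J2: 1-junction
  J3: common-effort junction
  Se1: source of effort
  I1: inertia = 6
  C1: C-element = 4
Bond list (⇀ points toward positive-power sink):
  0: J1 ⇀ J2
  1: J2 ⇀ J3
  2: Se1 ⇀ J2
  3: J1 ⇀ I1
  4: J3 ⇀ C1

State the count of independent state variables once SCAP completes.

#2 |J2  (Se1 fixes effort; stroke away)
#3 |I1  (I1 outputs flow p/I1)
#0 |J1  (closing 0-jn rule on J1)
#1 |J2  (1-jn J2 has f-setter on 0)
#4 |J3  (J3 needs exactly one e-in)

2  (C1, I1 all integral)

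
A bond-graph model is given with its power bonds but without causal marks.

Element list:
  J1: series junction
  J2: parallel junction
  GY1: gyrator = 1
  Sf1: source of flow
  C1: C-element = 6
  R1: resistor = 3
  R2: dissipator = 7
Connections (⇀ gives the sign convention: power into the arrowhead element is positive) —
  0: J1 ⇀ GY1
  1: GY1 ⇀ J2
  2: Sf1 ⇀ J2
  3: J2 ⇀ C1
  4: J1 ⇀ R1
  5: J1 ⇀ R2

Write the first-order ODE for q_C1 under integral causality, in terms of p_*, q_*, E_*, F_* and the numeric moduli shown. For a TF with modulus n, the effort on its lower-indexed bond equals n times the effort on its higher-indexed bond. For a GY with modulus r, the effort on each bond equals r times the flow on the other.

dq_C1/dt = F_Sf1 - 5*q_C1/3

β2 stroke→Sf1  (Sf1: flow source, stroke at near end)
β3 stroke→J2  (C1 outputs effort q/C1)
β1 stroke→GY1  (J2: bond 3 brought effort, rest push out)
β0 stroke→GY1  (GY GY1: same side as bond 1)
β4 stroke→J1  (1-jn J1 has f-setter on 0)
β5 stroke→J1  (J1: bond 0 brought flow, rest push out)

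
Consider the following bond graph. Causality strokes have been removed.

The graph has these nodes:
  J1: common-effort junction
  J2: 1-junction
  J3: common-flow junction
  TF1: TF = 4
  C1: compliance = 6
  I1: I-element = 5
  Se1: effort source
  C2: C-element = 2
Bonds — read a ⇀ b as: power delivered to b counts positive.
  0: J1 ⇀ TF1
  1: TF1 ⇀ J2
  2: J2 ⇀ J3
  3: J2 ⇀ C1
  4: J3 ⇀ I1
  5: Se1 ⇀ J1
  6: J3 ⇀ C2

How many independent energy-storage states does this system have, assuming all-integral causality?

3  (C1, C2, I1 all integral)

b5 stroke at J1  (source Se1 imposes e)
b0 stroke at TF1  (J1: bond 5 brought effort, rest push out)
b1 stroke at J2  (TF1 one-in-one-out from 0)
b3 stroke at J2  (C1 integral (e out))
b2 stroke at J3  (J2: last free bond brings flow in)
b4 stroke at I1  (I1 integral (f out))
b6 stroke at J3  (J3: bond 4 brought flow, rest push out)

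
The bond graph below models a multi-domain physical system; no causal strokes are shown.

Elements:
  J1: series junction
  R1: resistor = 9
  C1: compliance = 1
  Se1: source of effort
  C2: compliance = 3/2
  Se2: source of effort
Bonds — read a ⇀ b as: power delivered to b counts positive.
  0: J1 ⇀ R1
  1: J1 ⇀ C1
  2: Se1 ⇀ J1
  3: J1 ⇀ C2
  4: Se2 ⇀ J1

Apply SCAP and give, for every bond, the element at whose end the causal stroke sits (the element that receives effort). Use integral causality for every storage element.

bond 2 |J1  (source Se1 imposes e)
bond 4 |J1  (source Se2 imposes e)
bond 1 |J1  (C1: C, integral causality)
bond 3 |J1  (prefer integral on C2)
bond 0 |R1  (J1 needs exactly one f-in)

bond 0 |R1
bond 1 |J1
bond 2 |J1
bond 3 |J1
bond 4 |J1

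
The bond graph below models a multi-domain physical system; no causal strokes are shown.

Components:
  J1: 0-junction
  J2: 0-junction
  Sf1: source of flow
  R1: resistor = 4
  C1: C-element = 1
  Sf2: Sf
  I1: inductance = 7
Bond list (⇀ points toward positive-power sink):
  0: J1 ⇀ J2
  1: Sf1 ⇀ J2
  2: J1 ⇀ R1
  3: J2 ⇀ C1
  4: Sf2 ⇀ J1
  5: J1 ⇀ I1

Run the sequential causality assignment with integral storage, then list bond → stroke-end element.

bond 0 →J1
bond 1 →Sf1
bond 2 →R1
bond 3 →J2
bond 4 →Sf2
bond 5 →I1

#1 →Sf1  (Sf1 (Sf) sets flow on bond)
#4 →Sf2  (Sf2 fixes flow; stroke at Sf2)
#3 →J2  (prefer integral on C1)
#0 →J1  (J2: bond 3 brought effort, rest push out)
#2 →R1  (common-e at J1 fixed by 0)
#5 →I1  (common-e at J1 fixed by 0)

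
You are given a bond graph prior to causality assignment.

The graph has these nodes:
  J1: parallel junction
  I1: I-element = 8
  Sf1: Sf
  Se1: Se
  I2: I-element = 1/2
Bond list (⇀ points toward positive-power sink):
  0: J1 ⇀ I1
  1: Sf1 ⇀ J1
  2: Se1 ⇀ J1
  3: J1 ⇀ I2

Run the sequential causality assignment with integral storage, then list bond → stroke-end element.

b1 →Sf1  (source Sf1 imposes f)
b2 →J1  (Se1 (Se) sets effort on bond)
b0 →I1  (J1: bond 2 brought effort, rest push out)
b3 →I2  (common-e at J1 fixed by 2)

b0 →I1
b1 →Sf1
b2 →J1
b3 →I2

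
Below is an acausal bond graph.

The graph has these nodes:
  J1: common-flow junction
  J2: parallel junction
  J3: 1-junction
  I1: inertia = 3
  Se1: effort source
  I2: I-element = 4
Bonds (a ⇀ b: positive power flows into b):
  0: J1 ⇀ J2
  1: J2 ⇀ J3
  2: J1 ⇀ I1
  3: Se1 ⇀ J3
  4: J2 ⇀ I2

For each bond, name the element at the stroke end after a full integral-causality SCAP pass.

bond 3 |J3  (Se1 (Se) sets effort on bond)
bond 1 |J2  (J3 needs exactly one f-in)
bond 0 |J1  (0-jn J2 has e-setter on 1)
bond 4 |I2  (0-jn J2 has e-setter on 1)
bond 2 |I1  (only one flow-in slot at J1)

bond 0 |J1
bond 1 |J2
bond 2 |I1
bond 3 |J3
bond 4 |I2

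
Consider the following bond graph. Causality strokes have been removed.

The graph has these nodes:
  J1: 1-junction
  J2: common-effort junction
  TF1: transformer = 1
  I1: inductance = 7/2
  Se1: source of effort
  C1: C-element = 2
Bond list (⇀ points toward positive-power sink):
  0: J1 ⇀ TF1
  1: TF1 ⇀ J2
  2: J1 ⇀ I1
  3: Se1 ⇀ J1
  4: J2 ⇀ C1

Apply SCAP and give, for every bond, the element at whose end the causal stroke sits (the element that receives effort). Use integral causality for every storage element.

bond 0 |J1
bond 1 |TF1
bond 2 |I1
bond 3 |J1
bond 4 |J2

#3 →J1  (source Se1 imposes e)
#2 →I1  (I1: I, integral causality)
#0 →J1  (1-jn J1 has f-setter on 2)
#1 →TF1  (TF1: transformer flips bond 0)
#4 →J2  (J2: last free bond brings effort in)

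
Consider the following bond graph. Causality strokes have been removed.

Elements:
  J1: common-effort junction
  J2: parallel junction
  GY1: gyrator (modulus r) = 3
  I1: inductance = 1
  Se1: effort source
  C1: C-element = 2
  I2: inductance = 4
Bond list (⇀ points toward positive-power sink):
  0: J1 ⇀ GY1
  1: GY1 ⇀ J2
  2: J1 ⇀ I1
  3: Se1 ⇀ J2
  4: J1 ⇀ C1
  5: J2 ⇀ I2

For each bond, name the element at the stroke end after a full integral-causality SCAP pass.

#3 |J2  (Se1: effort source, stroke at far end)
#1 |GY1  (0-jn J2 has e-setter on 3)
#5 |I2  (J2: bond 3 brought effort, rest push out)
#0 |GY1  (GY1: gyrator matches bond 1)
#2 |I1  (I1: I, integral causality)
#4 |J1  (J1 needs exactly one e-in)

b0 stroke at GY1
b1 stroke at GY1
b2 stroke at I1
b3 stroke at J2
b4 stroke at J1
b5 stroke at I2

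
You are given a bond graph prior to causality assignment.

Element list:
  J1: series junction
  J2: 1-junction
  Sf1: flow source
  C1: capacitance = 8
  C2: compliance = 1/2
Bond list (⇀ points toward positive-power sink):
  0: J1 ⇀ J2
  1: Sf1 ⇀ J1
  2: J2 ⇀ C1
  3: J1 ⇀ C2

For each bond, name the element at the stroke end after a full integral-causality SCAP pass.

bond 1 stroke→Sf1  (source Sf1 imposes f)
bond 0 stroke→J1  (common-f at J1 fixed by 1)
bond 3 stroke→J1  (common-f at J1 fixed by 1)
bond 2 stroke→J2  (1-jn J2 has f-setter on 0)

bond 0 stroke at J1
bond 1 stroke at Sf1
bond 2 stroke at J2
bond 3 stroke at J1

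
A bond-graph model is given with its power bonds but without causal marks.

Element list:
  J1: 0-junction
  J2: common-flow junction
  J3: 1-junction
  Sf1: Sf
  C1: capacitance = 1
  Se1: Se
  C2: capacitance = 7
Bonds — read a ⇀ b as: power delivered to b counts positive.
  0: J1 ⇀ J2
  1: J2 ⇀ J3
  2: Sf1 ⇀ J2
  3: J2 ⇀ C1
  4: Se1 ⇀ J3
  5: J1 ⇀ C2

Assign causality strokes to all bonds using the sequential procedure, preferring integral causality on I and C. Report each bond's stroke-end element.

β0 stroke→J2
β1 stroke→J2
β2 stroke→Sf1
β3 stroke→J2
β4 stroke→J3
β5 stroke→J1

β2 →Sf1  (Sf1 fixes flow; stroke at Sf1)
β4 →J3  (Se1 (Se) sets effort on bond)
β0 →J2  (common-f at J2 fixed by 2)
β1 →J2  (J2 flow already set via bond 2)
β3 →J2  (J2 flow already set via bond 2)
β5 →J1  (only one effort-in slot at J1)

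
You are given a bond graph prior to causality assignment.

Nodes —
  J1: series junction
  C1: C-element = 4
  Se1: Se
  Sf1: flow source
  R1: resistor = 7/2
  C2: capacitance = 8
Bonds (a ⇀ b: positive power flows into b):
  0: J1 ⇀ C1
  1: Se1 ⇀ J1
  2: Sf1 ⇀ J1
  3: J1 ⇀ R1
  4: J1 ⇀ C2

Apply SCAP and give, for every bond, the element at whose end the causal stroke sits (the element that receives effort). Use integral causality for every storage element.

b0 →J1
b1 →J1
b2 →Sf1
b3 →J1
b4 →J1

β1 stroke at J1  (Se1 (Se) sets effort on bond)
β2 stroke at Sf1  (Sf1: flow source, stroke at near end)
β0 stroke at J1  (J1 flow already set via bond 2)
β3 stroke at J1  (1-jn J1 has f-setter on 2)
β4 stroke at J1  (1-jn J1 has f-setter on 2)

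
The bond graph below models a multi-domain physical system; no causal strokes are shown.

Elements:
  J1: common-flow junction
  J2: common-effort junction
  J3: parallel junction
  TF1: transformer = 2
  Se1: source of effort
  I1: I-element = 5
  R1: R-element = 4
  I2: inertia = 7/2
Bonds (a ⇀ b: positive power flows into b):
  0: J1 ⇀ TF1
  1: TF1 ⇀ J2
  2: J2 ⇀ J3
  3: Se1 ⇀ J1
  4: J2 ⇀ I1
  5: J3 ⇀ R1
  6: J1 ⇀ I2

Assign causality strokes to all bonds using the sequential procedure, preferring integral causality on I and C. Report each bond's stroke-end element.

#3 stroke at J1  (Se1 (Se) sets effort on bond)
#4 stroke at I1  (prefer integral on I1)
#6 stroke at I2  (I2 integral (f out))
#0 stroke at J1  (J1 flow already set via bond 6)
#1 stroke at TF1  (through TF1, causality passes straight; one stroke at TF1)
#2 stroke at J2  (J2 needs exactly one e-in)
#5 stroke at J3  (closing 0-jn rule on J3)

β0 →J1
β1 →TF1
β2 →J2
β3 →J1
β4 →I1
β5 →J3
β6 →I2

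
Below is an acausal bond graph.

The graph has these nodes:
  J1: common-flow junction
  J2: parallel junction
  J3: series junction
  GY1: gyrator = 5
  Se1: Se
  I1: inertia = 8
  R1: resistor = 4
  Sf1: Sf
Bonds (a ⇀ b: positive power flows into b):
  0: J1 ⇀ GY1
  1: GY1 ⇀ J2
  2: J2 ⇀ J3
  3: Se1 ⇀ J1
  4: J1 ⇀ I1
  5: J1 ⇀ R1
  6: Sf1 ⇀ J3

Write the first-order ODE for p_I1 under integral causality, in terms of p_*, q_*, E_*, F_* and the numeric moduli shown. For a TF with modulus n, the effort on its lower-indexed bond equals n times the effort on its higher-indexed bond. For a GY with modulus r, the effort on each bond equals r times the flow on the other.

b3 |J1  (Se1 fixes effort; stroke away)
b6 |Sf1  (source Sf1 imposes f)
b2 |J3  (1-jn J3 has f-setter on 6)
b1 |J2  (only one effort-in slot at J2)
b0 |J1  (GY GY1: same side as bond 1)
b4 |I1  (I1: I, integral causality)
b5 |J1  (common-f at J1 fixed by 4)

dp_I1/dt = E_Se1 - 5*F_Sf1 - p_I1/2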